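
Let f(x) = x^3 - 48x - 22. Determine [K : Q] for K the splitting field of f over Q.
[K : Q] = 6

By the rational root test, any rational root of the monic integer polynomial f(x) = x^3 - 48x - 22 must be an integer dividing the constant term -22, i.e. one of ±{1, 2, 11, 22}. Evaluating: f(1) = -69, f(-1) = 25, f(2) = -110, f(-2) = 66, f(11) = 781, f(-11) = -825, f(22) = 9570, f(-22) = -9614; none is 0, so f has no rational root and is therefore irreducible over Q (a cubic with no linear factor over a field is irreducible). For an irreducible cubic, the Galois group is A_3 or S_3 according as the discriminant disc(f) = -4a^3 - 27b^2 = -4·(-48)^3 - 27·(-22)^2 = 429300 is or is not a square in Q. Here disc(f) = 429300 is not a perfect square in Q, so the Galois group of f over Q is not contained in A_3 and must be all of S_3. The splitting field has degree |S_3| = 6 over Q, so [K : Q] = 6.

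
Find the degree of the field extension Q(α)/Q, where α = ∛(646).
[Q(α):Q] = 3

The minimal polynomial of α is x^3 - 646, irreducible over Q since 646 is not a perfect cube (so x^3 - 646 has no rational root). Hence [Q(α):Q] = deg(m_α) = 3.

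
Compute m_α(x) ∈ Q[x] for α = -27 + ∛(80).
m_α(x) = x^3 + 81x^2 + 2187x + 19603

Set β = α + 27 = ∛(80), so β^3 = 80. Then (α + 27)^3 - 80 = 0, i.e. α is a root of g(x) = (x + 27)^3 - 80 = x^3 + 81x^2 + 2187x + 19603. Since g(x) = h(x + 27) where h(x) = x^3 - 80, and h is irreducible over Q (because 80 is not a perfect cube, so h has no rational root, and a monic cubic with no rational root is irreducible), g is also irreducible (irreducibility is preserved under the substitution x → x + 27). Hence m_α(x) = x^3 + 81x^2 + 2187x + 19603.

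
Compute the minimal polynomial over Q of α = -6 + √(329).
m_α(x) = x^2 + 12x - 293

From α + 6 = √(329), squaring gives (α + 6)^2 = 329, i.e. α^2 + 12α + 36 = 329, so α^2 + 12α - 293 = 0. The discriminant of x^2 + 12x - 293 is (12)^2 - 4·(-293) = 144 + 1172 = 1316, and 4·(329) is not a perfect square in Q since 329 is squarefree and ≠ 1. Hence x^2 + 12x - 293 is irreducible over Q and is the minimal polynomial of α.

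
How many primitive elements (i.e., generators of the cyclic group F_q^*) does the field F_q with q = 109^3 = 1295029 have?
There are φ(1295028) = 369360 primitive elements

F_q^* is cyclic of order q - 1 = 1295028. A cyclic group of order m has exactly φ(m) generators. Here m = 1295028 = 2^2 · 3^4 · 7 · 571, so the number of primitive elements is φ(1295028) = 369360.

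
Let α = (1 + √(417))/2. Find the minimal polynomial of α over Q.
m_α(x) = x^2 - x - 104

From 2α - 1 = √(417), squaring gives (2α - 1)^2 = 417, i.e. 4α^2 - 4α + 1 = 417, so α^2 - α + (1 - 417)/4 = 0. Since 417 ≡ 1 (mod 4), (1 - 417)/4 = -104 ∈ Z. The polynomial x^2 - x - 104 has discriminant 1 - 4·(-104) = 417, which is not a perfect square in Q (d = 417 is squarefree and ≠ 1), so x^2 - x - 104 is irreducible over Q. It is the minimal polynomial of α.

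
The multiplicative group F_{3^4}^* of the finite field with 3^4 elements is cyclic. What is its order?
|F_{3^4}^*| = 80

F_{3^4} has 3^4 = 81 elements; its multiplicative group consists of all nonzero elements, so |F_{3^4}^*| = 81 - 1 = 80. (It is cyclic since any finite subgroup of the multiplicative group of a field is cyclic.)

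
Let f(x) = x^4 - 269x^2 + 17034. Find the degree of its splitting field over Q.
[K : Q] = 4

Solving the quadratic in x^2: x^2 = (269 ± √(269^2 - 4·17034))/2 = (269 ± √4225)/2 = (269 ± 65)/2, giving x^2 = 167 or x^2 = 102. So f(x) = (x^2 - 167)(x^2 - 102) and the roots of f are ±√167, ±√102. Hence the splitting field is K = Q(√167, √102). Since 167 and 102 are distinct squarefree integers > 1, their product 17034 is not a perfect square, so √102 ∉ Q(√167). By the tower law [K:Q] = [Q(√167,√102):Q(√167)] · [Q(√167):Q] = 2 · 2 = 4.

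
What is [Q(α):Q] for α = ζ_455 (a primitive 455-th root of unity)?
[Q(α):Q] = 288

The minimal polynomial of ζ_455 over Q is the 455-th cyclotomic polynomial Φ_455(x), which is irreducible over Q and has degree φ(455) = 288. Hence [Q(α):Q] = φ(455) = 288.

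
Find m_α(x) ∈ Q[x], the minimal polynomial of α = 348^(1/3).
m_α(x) = x^3 - 348

α satisfies α^3 = 348, so x^3 - 348 annihilates α. By the rational root test, a rational root p/q (in lowest terms) of x^3 - 348 would satisfy p^3 = 348 q^3, forcing q = 1 and p^3 = 348; but 348 is not a perfect cube, contradiction. A monic cubic over Q with no rational root is irreducible (any nontrivial factorization would include a linear factor). Hence x^3 - 348 is the minimal polynomial of α, and in particular [Q(α):Q] = 3.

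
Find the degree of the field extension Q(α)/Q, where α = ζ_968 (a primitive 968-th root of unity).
[Q(α):Q] = 440

The minimal polynomial of ζ_968 over Q is the 968-th cyclotomic polynomial Φ_968(x), which is irreducible over Q and has degree φ(968) = 440. Hence [Q(α):Q] = φ(968) = 440.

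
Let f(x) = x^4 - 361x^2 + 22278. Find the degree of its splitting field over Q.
[K : Q] = 4

Solving the quadratic in x^2: x^2 = (361 ± √(361^2 - 4·22278))/2 = (361 ± √41209)/2 = (361 ± 203)/2, giving x^2 = 282 or x^2 = 79. So f(x) = (x^2 - 282)(x^2 - 79) and the roots of f are ±√282, ±√79. Hence the splitting field is K = Q(√282, √79). Since 282 and 79 are distinct squarefree integers > 1, their product 22278 is not a perfect square, so √79 ∉ Q(√282). By the tower law [K:Q] = [Q(√282,√79):Q(√282)] · [Q(√282):Q] = 2 · 2 = 4.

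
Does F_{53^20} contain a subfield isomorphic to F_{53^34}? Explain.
No: F_{53^34} is not a subfield of F_{53^20}

F_{p^m} embeds in F_{p^n} iff m | n. Here 34 ∤ 20 (since 20 = 0·34 + 20 with remainder 20 ≠ 0), so F_{53^34} is not a subfield of F_{53^20}. Equivalently: if it were, the tower law would give 34 = [F_{53^34}:F_53] dividing [F_{53^20}:F_53] = 20, contradiction.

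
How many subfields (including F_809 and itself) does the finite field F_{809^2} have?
F_{809^2} has 2 subfields

The subfields of F_{p^n} are exactly the fields F_{p^d} for d | n (each is the fixed field of the unique index-d subgroup of Gal(F_{p^n}/F_p) ≅ Z/nZ). The divisors of n = 2 are {1, 2}, giving 2 subfields: F_{809^1}, F_{809^2}.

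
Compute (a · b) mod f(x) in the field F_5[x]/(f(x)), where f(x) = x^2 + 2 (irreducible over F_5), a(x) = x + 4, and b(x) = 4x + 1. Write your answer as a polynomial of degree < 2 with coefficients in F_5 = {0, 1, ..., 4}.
a · b ≡ 2x + 1 (mod f(x))

Multiply in F_5[x]: a(x)·b(x) = (x + 4)·(4x + 1) = 4x^2 + 2x + 4. This has degree ≥ 2, so divide by f(x) over F_5: 4x^2 + 2x + 4 = (4)·(x^2 + 2) + (2x + 1). Hence a·b ≡ 2x + 1 (mod f). (F_5[x]/(f) is a field with 5^2 = 25 elements since f is irreducible of degree 2.)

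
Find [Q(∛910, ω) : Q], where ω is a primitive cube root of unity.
[Q(∛910, ω) : Q] = 6

[Q(∛910):Q] = 3 (min poly x^3 - 910, irreducible since 910 is not a perfect cube). [Q(ω):Q] = 2 (min poly x^2 + x + 1). Since Q(∛910) ⊂ R and ω ∉ R, we have ω ∉ Q(∛910), so x^2 + x + 1 remains irreducible over Q(∛910) and [Q(∛910, ω) : Q(∛910)] = 2. By the tower law, [Q(∛910, ω) : Q] = 3 · 2 = 6. (In fact Q(∛910, ω) is the splitting field of x^3 - 910 over Q.)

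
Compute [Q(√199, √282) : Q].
[Q(√199, √282) : Q] = 4

[Q(√199):Q] = 2 (min poly x^2 - 199, irreducible since 199 is squarefree > 1). For the top step, suppose √282 ∈ Q(√199), say √282 = c + d√199 with c, d ∈ Q. Squaring: 282 = c^2 + 199d^2 + 2cd√199. Since √199 ∉ Q this forces 2cd = 0. If d = 0 then √282 = c ∈ Q, contradicting 282 squarefree > 1. If c = 0 then 282 = 199d^2, so 199·282 = (199d)^2 is a perfect square in Q — but 199·282 = 56118 is not a perfect square (since 199 and 282 are distinct squarefree integers). Contradiction. Hence √282 ∉ Q(√199), so x^2 - 282 stays irreducible over Q(√199) and [Q(√199, √282) : Q(√199)] = 2. By the tower law, [Q(√199, √282) : Q] = 2 · 2 = 4.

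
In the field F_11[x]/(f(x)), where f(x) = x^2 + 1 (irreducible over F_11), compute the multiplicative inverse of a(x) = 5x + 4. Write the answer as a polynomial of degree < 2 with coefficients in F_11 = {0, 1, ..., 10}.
a(x)^(-1) ≡ 9x + 6 (mod f(x))

Since f is irreducible over F_11, F_11[x]/(f) is a field and a(x) ≠ 0 has an inverse. Apply the extended Euclidean algorithm to f(x) and a(x) in F_11[x]: f(x) = (9x + 6)·a(x) + (10). The last nonzero remainder is the constant 10 = gcd(f, a) in F_11. Back-substituting through the division chain expresses 10 = s(x)·a(x) + t(x)·f(x) with s(x) ≡ 2x + 5 (mod f), so (2x + 5)·a(x) ≡ 10 (mod f). Multiplying by 10^(-1) ≡ 10 in F_11 gives a(x)^(-1) ≡ 10·(2x + 5) ≡ 9x + 6 (mod f). Check: (5x + 4)·(9x + 6) = x^2 + 2 ≡ 1 (mod x^2 + 1).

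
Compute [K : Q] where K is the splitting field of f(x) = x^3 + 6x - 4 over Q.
[K : Q] = 6

By the rational root test, any rational root of the monic integer polynomial f(x) = x^3 + 6x - 4 must be an integer dividing the constant term -4, i.e. one of ±{1, 2, 4}. Evaluating: f(1) = 3, f(-1) = -11, f(2) = 16, f(-2) = -24, f(4) = 84, f(-4) = -92; none is 0, so f has no rational root and is therefore irreducible over Q (a cubic with no linear factor over a field is irreducible). For an irreducible cubic, the Galois group is A_3 or S_3 according as the discriminant disc(f) = -4a^3 - 27b^2 = -4·(6)^3 - 27·(-4)^2 = -1296 is or is not a square in Q. Here disc(f) = -1296 is not a perfect square in Q, so the Galois group of f over Q is not contained in A_3 and must be all of S_3. The splitting field has degree |S_3| = 6 over Q, so [K : Q] = 6.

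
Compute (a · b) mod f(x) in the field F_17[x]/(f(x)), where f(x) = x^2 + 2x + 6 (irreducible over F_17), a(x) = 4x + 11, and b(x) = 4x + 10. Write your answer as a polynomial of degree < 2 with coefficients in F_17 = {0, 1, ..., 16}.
a · b ≡ x + 14 (mod f(x))

Multiply in F_17[x]: a(x)·b(x) = (4x + 11)·(4x + 10) = 16x^2 + 16x + 8. This has degree ≥ 2, so divide by f(x) over F_17: 16x^2 + 16x + 8 = (16)·(x^2 + 2x + 6) + (x + 14). Hence a·b ≡ x + 14 (mod f). (F_17[x]/(f) is a field with 17^2 = 289 elements since f is irreducible of degree 2.)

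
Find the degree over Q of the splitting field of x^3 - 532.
[K : Q] = 6

The roots of x^3 - 532 are ∛532, ω∛532, ω^2∛532 where ω = e^(2πi/3) is a primitive cube root of unity, so K = Q(∛532, ω). Now [Q(∛532):Q] = 3 (since 532 is not a perfect cube, x^3 - 532 is irreducible) and [Q(ω):Q] = 2. Both 2 and 3 divide [K:Q], and [K:Q] ≤ 3·2 = 6, so [K:Q] = 6. (Equivalently: Q(∛532) ⊂ R but ω ∉ R, so [K : Q(∛532)] = 2.)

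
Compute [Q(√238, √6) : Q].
[Q(√238, √6) : Q] = 4

[Q(√238):Q] = 2 (min poly x^2 - 238, irreducible since 238 is squarefree > 1). For the top step, suppose √6 ∈ Q(√238), say √6 = c + d√238 with c, d ∈ Q. Squaring: 6 = c^2 + 238d^2 + 2cd√238. Since √238 ∉ Q this forces 2cd = 0. If d = 0 then √6 = c ∈ Q, contradicting 6 squarefree > 1. If c = 0 then 6 = 238d^2, so 238·6 = (238d)^2 is a perfect square in Q — but 238·6 = 1428 is not a perfect square (since 238 and 6 are distinct squarefree integers). Contradiction. Hence √6 ∉ Q(√238), so x^2 - 6 stays irreducible over Q(√238) and [Q(√238, √6) : Q(√238)] = 2. By the tower law, [Q(√238, √6) : Q] = 2 · 2 = 4.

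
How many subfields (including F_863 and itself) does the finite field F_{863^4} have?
F_{863^4} has 3 subfields

The subfields of F_{p^n} are exactly the fields F_{p^d} for d | n (each is the fixed field of the unique index-d subgroup of Gal(F_{p^n}/F_p) ≅ Z/nZ). The divisors of n = 4 are {1, 2, 4}, giving 3 subfields: F_{863^1}, F_{863^2}, F_{863^4}.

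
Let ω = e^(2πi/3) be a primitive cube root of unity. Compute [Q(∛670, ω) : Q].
[Q(∛670, ω) : Q] = 6

[Q(∛670):Q] = 3 (min poly x^3 - 670, irreducible since 670 is not a perfect cube). [Q(ω):Q] = 2 (min poly x^2 + x + 1). Since Q(∛670) ⊂ R and ω ∉ R, we have ω ∉ Q(∛670), so x^2 + x + 1 remains irreducible over Q(∛670) and [Q(∛670, ω) : Q(∛670)] = 2. By the tower law, [Q(∛670, ω) : Q] = 3 · 2 = 6. (In fact Q(∛670, ω) is the splitting field of x^3 - 670 over Q.)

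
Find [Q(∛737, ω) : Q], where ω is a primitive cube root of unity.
[Q(∛737, ω) : Q] = 6

[Q(∛737):Q] = 3 (min poly x^3 - 737, irreducible since 737 is not a perfect cube). [Q(ω):Q] = 2 (min poly x^2 + x + 1). Since Q(∛737) ⊂ R and ω ∉ R, we have ω ∉ Q(∛737), so x^2 + x + 1 remains irreducible over Q(∛737) and [Q(∛737, ω) : Q(∛737)] = 2. By the tower law, [Q(∛737, ω) : Q] = 3 · 2 = 6. (In fact Q(∛737, ω) is the splitting field of x^3 - 737 over Q.)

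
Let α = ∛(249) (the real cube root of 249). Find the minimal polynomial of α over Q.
m_α(x) = x^3 - 249

α satisfies α^3 = 249, so x^3 - 249 annihilates α. By the rational root test, a rational root p/q (in lowest terms) of x^3 - 249 would satisfy p^3 = 249 q^3, forcing q = 1 and p^3 = 249; but 249 is not a perfect cube, contradiction. A monic cubic over Q with no rational root is irreducible (any nontrivial factorization would include a linear factor). Hence x^3 - 249 is the minimal polynomial of α, and in particular [Q(α):Q] = 3.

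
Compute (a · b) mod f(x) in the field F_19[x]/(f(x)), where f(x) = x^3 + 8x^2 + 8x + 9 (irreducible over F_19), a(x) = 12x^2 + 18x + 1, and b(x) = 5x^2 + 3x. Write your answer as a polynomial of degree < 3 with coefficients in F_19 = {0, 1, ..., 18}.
a · b ≡ 17x^2 + 15x + 13 (mod f(x))

Multiply in F_19[x]: a(x)·b(x) = (12x^2 + 18x + 1)·(5x^2 + 3x) = 3x^4 + 12x^3 + 2x^2 + 3x. This has degree ≥ 3, so divide by f(x) over F_19: 3x^4 + 12x^3 + 2x^2 + 3x = (3x + 7)·(x^3 + 8x^2 + 8x + 9) + (17x^2 + 15x + 13). Hence a·b ≡ 17x^2 + 15x + 13 (mod f). (F_19[x]/(f) is a field with 19^3 = 6859 elements since f is irreducible of degree 3.)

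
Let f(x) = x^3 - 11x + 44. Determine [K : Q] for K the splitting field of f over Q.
[K : Q] = 6

By the rational root test, any rational root of the monic integer polynomial f(x) = x^3 - 11x + 44 must be an integer dividing the constant term 44, i.e. one of ±{1, 2, 4, 11, 22, 44}. Evaluating: f(1) = 34, f(-1) = 54, f(2) = 30, f(-2) = 58, f(4) = 64, f(-4) = 24, f(11) = 1254, f(-11) = -1166, f(22) = 10450, f(-22) = -10362, f(44) = 84744, f(-44) = -84656; none is 0, so f has no rational root and is therefore irreducible over Q (a cubic with no linear factor over a field is irreducible). For an irreducible cubic, the Galois group is A_3 or S_3 according as the discriminant disc(f) = -4a^3 - 27b^2 = -4·(-11)^3 - 27·(44)^2 = -46948 is or is not a square in Q. Here disc(f) = -46948 is not a perfect square in Q, so the Galois group of f over Q is not contained in A_3 and must be all of S_3. The splitting field has degree |S_3| = 6 over Q, so [K : Q] = 6.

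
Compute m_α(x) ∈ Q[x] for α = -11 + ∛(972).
m_α(x) = x^3 + 33x^2 + 363x + 359

Set β = α + 11 = ∛(972), so β^3 = 972. Then (α + 11)^3 - 972 = 0, i.e. α is a root of g(x) = (x + 11)^3 - 972 = x^3 + 33x^2 + 363x + 359. Since g(x) = h(x + 11) where h(x) = x^3 - 972, and h is irreducible over Q (because 972 is not a perfect cube, so h has no rational root, and a monic cubic with no rational root is irreducible), g is also irreducible (irreducibility is preserved under the substitution x → x + 11). Hence m_α(x) = x^3 + 33x^2 + 363x + 359.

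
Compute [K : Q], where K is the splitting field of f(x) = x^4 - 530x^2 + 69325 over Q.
[K : Q] = 4

Solving the quadratic in x^2: x^2 = (530 ± √(530^2 - 4·69325))/2 = (530 ± √3600)/2 = (530 ± 60)/2, giving x^2 = 295 or x^2 = 235. So f(x) = (x^2 - 295)(x^2 - 235) and the roots of f are ±√295, ±√235. Hence the splitting field is K = Q(√295, √235). Since 295 and 235 are distinct squarefree integers > 1, their product 69325 is not a perfect square, so √235 ∉ Q(√295). By the tower law [K:Q] = [Q(√295,√235):Q(√295)] · [Q(√295):Q] = 2 · 2 = 4.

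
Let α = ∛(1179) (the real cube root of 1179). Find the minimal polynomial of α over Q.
m_α(x) = x^3 - 1179

α satisfies α^3 = 1179, so x^3 - 1179 annihilates α. By the rational root test, a rational root p/q (in lowest terms) of x^3 - 1179 would satisfy p^3 = 1179 q^3, forcing q = 1 and p^3 = 1179; but 1179 is not a perfect cube, contradiction. A monic cubic over Q with no rational root is irreducible (any nontrivial factorization would include a linear factor). Hence x^3 - 1179 is the minimal polynomial of α, and in particular [Q(α):Q] = 3.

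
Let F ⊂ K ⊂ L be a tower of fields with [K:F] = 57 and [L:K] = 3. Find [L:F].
[L:F] = 171

The tower law says that for any tower of field extensions F ⊂ K ⊂ L with finite degrees, [L:F] = [L:K] · [K:F]. Here this gives [L:F] = 3 · 57 = 171.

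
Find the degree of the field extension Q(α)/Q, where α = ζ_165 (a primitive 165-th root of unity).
[Q(α):Q] = 80

The minimal polynomial of ζ_165 over Q is the 165-th cyclotomic polynomial Φ_165(x), which is irreducible over Q and has degree φ(165) = 80. Hence [Q(α):Q] = φ(165) = 80.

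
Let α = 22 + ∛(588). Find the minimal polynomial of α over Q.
m_α(x) = x^3 - 66x^2 + 1452x - 11236

Set β = α - 22 = ∛(588), so β^3 = 588. Then (α - 22)^3 - 588 = 0, i.e. α is a root of g(x) = (x - 22)^3 - 588 = x^3 - 66x^2 + 1452x - 11236. Since g(x) = h(x - 22) where h(x) = x^3 - 588, and h is irreducible over Q (because 588 is not a perfect cube, so h has no rational root, and a monic cubic with no rational root is irreducible), g is also irreducible (irreducibility is preserved under the substitution x → x - 22). Hence m_α(x) = x^3 - 66x^2 + 1452x - 11236.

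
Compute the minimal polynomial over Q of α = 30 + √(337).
m_α(x) = x^2 - 60x + 563

From α - 30 = √(337), squaring gives (α - 30)^2 = 337, i.e. α^2 - 60α + 900 = 337, so α^2 - 60α + 563 = 0. The discriminant of x^2 - 60x + 563 is (-60)^2 - 4·(563) = 3600 - 2252 = 1348, and 4·(337) is not a perfect square in Q since 337 is squarefree and ≠ 1. Hence x^2 - 60x + 563 is irreducible over Q and is the minimal polynomial of α.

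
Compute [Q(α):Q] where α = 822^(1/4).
[Q(α):Q] = 4

α is a root of x^4 - 822. By Eisenstein's criterion at the prime p = 2 (which divides the constant term 822 but p^2 = 4 does not, since 822 is squarefree), x^4 - 822 is irreducible over Q. Hence [Q(α):Q] = 4.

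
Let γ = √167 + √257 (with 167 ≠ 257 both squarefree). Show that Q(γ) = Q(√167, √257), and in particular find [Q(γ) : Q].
[Q(γ) : Q] = 4 (equivalently, Q(γ) = Q(√167, √257))

Obviously Q(γ) ⊆ Q(√167, √257), and [Q(√167, √257):Q] = 4 (since 167, 257 are distinct squarefree integers > 1 with 42919 not a perfect square). To show equality we compute the minimal polynomial of γ. From γ = √167 + √257: γ^2 = 167 + 2√(42919) + 257 = 424 + 2√(42919), so γ^2 - 424 = 2√(42919); squaring, (γ^2 - 424)^2 = 4·42919, i.e. γ^4 - 848γ^2 + 179776 - 171676 = 0, i.e. γ^4 - 848γ^2 + 8100 = 0. So γ is a root of x^4 - 848x^2 + 8100. This polynomial is irreducible over Q: it has no rational root (each ±√167 ± √257 is irrational), and any factorization into two quadratics over Q would force √(42919) ∈ Q (pairing opposite roots) or √167, √257 ∈ Q (other pairings), all impossible. Hence [Q(γ):Q] = 4 = [Q(√167, √257):Q], so Q(γ) = Q(√167, √257).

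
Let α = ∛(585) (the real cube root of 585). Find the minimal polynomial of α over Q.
m_α(x) = x^3 - 585

α satisfies α^3 = 585, so x^3 - 585 annihilates α. By the rational root test, a rational root p/q (in lowest terms) of x^3 - 585 would satisfy p^3 = 585 q^3, forcing q = 1 and p^3 = 585; but 585 is not a perfect cube, contradiction. A monic cubic over Q with no rational root is irreducible (any nontrivial factorization would include a linear factor). Hence x^3 - 585 is the minimal polynomial of α, and in particular [Q(α):Q] = 3.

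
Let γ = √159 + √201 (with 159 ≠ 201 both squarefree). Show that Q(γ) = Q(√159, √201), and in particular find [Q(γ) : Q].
[Q(γ) : Q] = 4 (equivalently, Q(γ) = Q(√159, √201))

Obviously Q(γ) ⊆ Q(√159, √201), and [Q(√159, √201):Q] = 4 (since 159, 201 are distinct squarefree integers > 1 with 31959 not a perfect square). To show equality we compute the minimal polynomial of γ. From γ = √159 + √201: γ^2 = 159 + 2√(31959) + 201 = 360 + 2√(31959), so γ^2 - 360 = 2√(31959); squaring, (γ^2 - 360)^2 = 4·31959, i.e. γ^4 - 720γ^2 + 129600 - 127836 = 0, i.e. γ^4 - 720γ^2 + 1764 = 0. So γ is a root of x^4 - 720x^2 + 1764. This polynomial is irreducible over Q: it has no rational root (each ±√159 ± √201 is irrational), and any factorization into two quadratics over Q would force √(31959) ∈ Q (pairing opposite roots) or √159, √201 ∈ Q (other pairings), all impossible. Hence [Q(γ):Q] = 4 = [Q(√159, √201):Q], so Q(γ) = Q(√159, √201).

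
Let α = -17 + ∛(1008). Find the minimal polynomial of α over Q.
m_α(x) = x^3 + 51x^2 + 867x + 3905

Set β = α + 17 = ∛(1008), so β^3 = 1008. Then (α + 17)^3 - 1008 = 0, i.e. α is a root of g(x) = (x + 17)^3 - 1008 = x^3 + 51x^2 + 867x + 3905. Since g(x) = h(x + 17) where h(x) = x^3 - 1008, and h is irreducible over Q (because 1008 is not a perfect cube, so h has no rational root, and a monic cubic with no rational root is irreducible), g is also irreducible (irreducibility is preserved under the substitution x → x + 17). Hence m_α(x) = x^3 + 51x^2 + 867x + 3905.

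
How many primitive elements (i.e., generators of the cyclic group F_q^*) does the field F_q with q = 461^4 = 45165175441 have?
There are φ(45165175440) = 8976844800 primitive elements

F_q^* is cyclic of order q - 1 = 45165175440. A cyclic group of order m has exactly φ(m) generators. Here m = 45165175440 = 2^4 · 3 · 5 · 7 · 11 · 23 · 106261, so the number of primitive elements is φ(45165175440) = 8976844800.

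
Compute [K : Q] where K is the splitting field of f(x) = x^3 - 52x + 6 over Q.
[K : Q] = 6

By the rational root test, any rational root of the monic integer polynomial f(x) = x^3 - 52x + 6 must be an integer dividing the constant term 6, i.e. one of ±{1, 2, 3, 6}. Evaluating: f(1) = -45, f(-1) = 57, f(2) = -90, f(-2) = 102, f(3) = -123, f(-3) = 135, f(6) = -90, f(-6) = 102; none is 0, so f has no rational root and is therefore irreducible over Q (a cubic with no linear factor over a field is irreducible). For an irreducible cubic, the Galois group is A_3 or S_3 according as the discriminant disc(f) = -4a^3 - 27b^2 = -4·(-52)^3 - 27·(6)^2 = 561460 is or is not a square in Q. Here disc(f) = 561460 is not a perfect square in Q, so the Galois group of f over Q is not contained in A_3 and must be all of S_3. The splitting field has degree |S_3| = 6 over Q, so [K : Q] = 6.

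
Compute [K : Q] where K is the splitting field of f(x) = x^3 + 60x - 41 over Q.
[K : Q] = 6

By the rational root test, any rational root of the monic integer polynomial f(x) = x^3 + 60x - 41 must be an integer dividing the constant term -41, i.e. one of ±{1, 41}. Evaluating: f(1) = 20, f(-1) = -102, f(41) = 71340, f(-41) = -71422; none is 0, so f has no rational root and is therefore irreducible over Q (a cubic with no linear factor over a field is irreducible). For an irreducible cubic, the Galois group is A_3 or S_3 according as the discriminant disc(f) = -4a^3 - 27b^2 = -4·(60)^3 - 27·(-41)^2 = -909387 is or is not a square in Q. Here disc(f) = -909387 is not a perfect square in Q, so the Galois group of f over Q is not contained in A_3 and must be all of S_3. The splitting field has degree |S_3| = 6 over Q, so [K : Q] = 6.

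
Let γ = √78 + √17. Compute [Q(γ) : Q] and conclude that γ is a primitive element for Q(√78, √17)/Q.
[Q(γ) : Q] = 4 (equivalently, Q(γ) = Q(√78, √17))

Obviously Q(γ) ⊆ Q(√78, √17), and [Q(√78, √17):Q] = 4 (since 78, 17 are distinct squarefree integers > 1 with 1326 not a perfect square). To show equality we compute the minimal polynomial of γ. From γ = √78 + √17: γ^2 = 78 + 2√(1326) + 17 = 95 + 2√(1326), so γ^2 - 95 = 2√(1326); squaring, (γ^2 - 95)^2 = 4·1326, i.e. γ^4 - 190γ^2 + 9025 - 5304 = 0, i.e. γ^4 - 190γ^2 + 3721 = 0. So γ is a root of x^4 - 190x^2 + 3721. This polynomial is irreducible over Q: it has no rational root (each ±√78 ± √17 is irrational), and any factorization into two quadratics over Q would force √(1326) ∈ Q (pairing opposite roots) or √78, √17 ∈ Q (other pairings), all impossible. Hence [Q(γ):Q] = 4 = [Q(√78, √17):Q], so Q(γ) = Q(√78, √17).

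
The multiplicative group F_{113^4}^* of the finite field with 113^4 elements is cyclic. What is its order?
|F_{113^4}^*| = 163047360

F_{113^4} has 113^4 = 163047361 elements; its multiplicative group consists of all nonzero elements, so |F_{113^4}^*| = 163047361 - 1 = 163047360. (It is cyclic since any finite subgroup of the multiplicative group of a field is cyclic.)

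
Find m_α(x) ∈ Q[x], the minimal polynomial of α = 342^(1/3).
m_α(x) = x^3 - 342

α satisfies α^3 = 342, so x^3 - 342 annihilates α. By the rational root test, a rational root p/q (in lowest terms) of x^3 - 342 would satisfy p^3 = 342 q^3, forcing q = 1 and p^3 = 342; but 342 is not a perfect cube, contradiction. A monic cubic over Q with no rational root is irreducible (any nontrivial factorization would include a linear factor). Hence x^3 - 342 is the minimal polynomial of α, and in particular [Q(α):Q] = 3.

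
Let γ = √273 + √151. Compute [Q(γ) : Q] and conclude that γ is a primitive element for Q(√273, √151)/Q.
[Q(γ) : Q] = 4 (equivalently, Q(γ) = Q(√273, √151))

Obviously Q(γ) ⊆ Q(√273, √151), and [Q(√273, √151):Q] = 4 (since 273, 151 are distinct squarefree integers > 1 with 41223 not a perfect square). To show equality we compute the minimal polynomial of γ. From γ = √273 + √151: γ^2 = 273 + 2√(41223) + 151 = 424 + 2√(41223), so γ^2 - 424 = 2√(41223); squaring, (γ^2 - 424)^2 = 4·41223, i.e. γ^4 - 848γ^2 + 179776 - 164892 = 0, i.e. γ^4 - 848γ^2 + 14884 = 0. So γ is a root of x^4 - 848x^2 + 14884. This polynomial is irreducible over Q: it has no rational root (each ±√273 ± √151 is irrational), and any factorization into two quadratics over Q would force √(41223) ∈ Q (pairing opposite roots) or √273, √151 ∈ Q (other pairings), all impossible. Hence [Q(γ):Q] = 4 = [Q(√273, √151):Q], so Q(γ) = Q(√273, √151).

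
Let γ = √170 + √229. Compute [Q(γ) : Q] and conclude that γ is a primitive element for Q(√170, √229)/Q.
[Q(γ) : Q] = 4 (equivalently, Q(γ) = Q(√170, √229))

Obviously Q(γ) ⊆ Q(√170, √229), and [Q(√170, √229):Q] = 4 (since 170, 229 are distinct squarefree integers > 1 with 38930 not a perfect square). To show equality we compute the minimal polynomial of γ. From γ = √170 + √229: γ^2 = 170 + 2√(38930) + 229 = 399 + 2√(38930), so γ^2 - 399 = 2√(38930); squaring, (γ^2 - 399)^2 = 4·38930, i.e. γ^4 - 798γ^2 + 159201 - 155720 = 0, i.e. γ^4 - 798γ^2 + 3481 = 0. So γ is a root of x^4 - 798x^2 + 3481. This polynomial is irreducible over Q: it has no rational root (each ±√170 ± √229 is irrational), and any factorization into two quadratics over Q would force √(38930) ∈ Q (pairing opposite roots) or √170, √229 ∈ Q (other pairings), all impossible. Hence [Q(γ):Q] = 4 = [Q(√170, √229):Q], so Q(γ) = Q(√170, √229).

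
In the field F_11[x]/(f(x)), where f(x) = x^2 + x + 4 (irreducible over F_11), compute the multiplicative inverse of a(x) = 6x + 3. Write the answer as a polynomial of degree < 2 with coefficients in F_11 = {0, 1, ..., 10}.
a(x)^(-1) ≡ 9x + 10 (mod f(x))

Since f is irreducible over F_11, F_11[x]/(f) is a field and a(x) ≠ 0 has an inverse. Apply the extended Euclidean algorithm to f(x) and a(x) in F_11[x]: f(x) = (2x + 1)·a(x) + (1). The last nonzero remainder is the constant 1 = gcd(f, a) in F_11. Back-substituting through the division chain expresses 1 = s(x)·a(x) + t(x)·f(x) with s(x) ≡ 9x + 10 (mod f), so a(x)^(-1) ≡ s(x) = 9x + 10 (mod f). Check: (6x + 3)·(9x + 10) = 10x^2 + 10x + 8 ≡ 1 (mod x^2 + x + 4).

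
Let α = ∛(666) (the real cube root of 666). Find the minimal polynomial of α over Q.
m_α(x) = x^3 - 666

α satisfies α^3 = 666, so x^3 - 666 annihilates α. By the rational root test, a rational root p/q (in lowest terms) of x^3 - 666 would satisfy p^3 = 666 q^3, forcing q = 1 and p^3 = 666; but 666 is not a perfect cube, contradiction. A monic cubic over Q with no rational root is irreducible (any nontrivial factorization would include a linear factor). Hence x^3 - 666 is the minimal polynomial of α, and in particular [Q(α):Q] = 3.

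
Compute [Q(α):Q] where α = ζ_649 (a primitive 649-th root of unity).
[Q(α):Q] = 580

The minimal polynomial of ζ_649 over Q is the 649-th cyclotomic polynomial Φ_649(x), which is irreducible over Q and has degree φ(649) = 580. Hence [Q(α):Q] = φ(649) = 580.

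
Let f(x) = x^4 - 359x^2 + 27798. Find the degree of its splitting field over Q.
[K : Q] = 4

Solving the quadratic in x^2: x^2 = (359 ± √(359^2 - 4·27798))/2 = (359 ± √17689)/2 = (359 ± 133)/2, giving x^2 = 113 or x^2 = 246. So f(x) = (x^2 - 113)(x^2 - 246) and the roots of f are ±√113, ±√246. Hence the splitting field is K = Q(√113, √246). Since 113 and 246 are distinct squarefree integers > 1, their product 27798 is not a perfect square, so √246 ∉ Q(√113). By the tower law [K:Q] = [Q(√113,√246):Q(√113)] · [Q(√113):Q] = 2 · 2 = 4.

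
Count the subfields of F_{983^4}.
F_{983^4} has 3 subfields

The subfields of F_{p^n} are exactly the fields F_{p^d} for d | n (each is the fixed field of the unique index-d subgroup of Gal(F_{p^n}/F_p) ≅ Z/nZ). The divisors of n = 4 are {1, 2, 4}, giving 3 subfields: F_{983^1}, F_{983^2}, F_{983^4}.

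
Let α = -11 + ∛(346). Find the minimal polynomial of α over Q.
m_α(x) = x^3 + 33x^2 + 363x + 985

Set β = α + 11 = ∛(346), so β^3 = 346. Then (α + 11)^3 - 346 = 0, i.e. α is a root of g(x) = (x + 11)^3 - 346 = x^3 + 33x^2 + 363x + 985. Since g(x) = h(x + 11) where h(x) = x^3 - 346, and h is irreducible over Q (because 346 is not a perfect cube, so h has no rational root, and a monic cubic with no rational root is irreducible), g is also irreducible (irreducibility is preserved under the substitution x → x + 11). Hence m_α(x) = x^3 + 33x^2 + 363x + 985.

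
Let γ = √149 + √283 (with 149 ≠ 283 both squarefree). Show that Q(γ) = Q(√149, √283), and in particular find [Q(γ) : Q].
[Q(γ) : Q] = 4 (equivalently, Q(γ) = Q(√149, √283))

Obviously Q(γ) ⊆ Q(√149, √283), and [Q(√149, √283):Q] = 4 (since 149, 283 are distinct squarefree integers > 1 with 42167 not a perfect square). To show equality we compute the minimal polynomial of γ. From γ = √149 + √283: γ^2 = 149 + 2√(42167) + 283 = 432 + 2√(42167), so γ^2 - 432 = 2√(42167); squaring, (γ^2 - 432)^2 = 4·42167, i.e. γ^4 - 864γ^2 + 186624 - 168668 = 0, i.e. γ^4 - 864γ^2 + 17956 = 0. So γ is a root of x^4 - 864x^2 + 17956. This polynomial is irreducible over Q: it has no rational root (each ±√149 ± √283 is irrational), and any factorization into two quadratics over Q would force √(42167) ∈ Q (pairing opposite roots) or √149, √283 ∈ Q (other pairings), all impossible. Hence [Q(γ):Q] = 4 = [Q(√149, √283):Q], so Q(γ) = Q(√149, √283).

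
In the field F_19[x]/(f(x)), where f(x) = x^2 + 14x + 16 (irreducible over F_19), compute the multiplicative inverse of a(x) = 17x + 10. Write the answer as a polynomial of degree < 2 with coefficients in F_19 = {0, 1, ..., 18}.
a(x)^(-1) ≡ 3x (mod f(x))

Since f is irreducible over F_19, F_19[x]/(f) is a field and a(x) ≠ 0 has an inverse. Apply the extended Euclidean algorithm to f(x) and a(x) in F_19[x]: f(x) = (9x)·a(x) + (16). The last nonzero remainder is the constant 16 = gcd(f, a) in F_19. Back-substituting through the division chain expresses 16 = s(x)·a(x) + t(x)·f(x) with s(x) ≡ 10x (mod f), so (10x)·a(x) ≡ 16 (mod f). Multiplying by 16^(-1) ≡ 6 in F_19 gives a(x)^(-1) ≡ 6·(10x) ≡ 3x (mod f). Check: (17x + 10)·(3x) = 13x^2 + 11x ≡ 1 (mod x^2 + 14x + 16).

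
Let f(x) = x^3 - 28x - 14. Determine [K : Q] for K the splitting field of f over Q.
[K : Q] = 6

By the rational root test, any rational root of the monic integer polynomial f(x) = x^3 - 28x - 14 must be an integer dividing the constant term -14, i.e. one of ±{1, 2, 7, 14}. Evaluating: f(1) = -41, f(-1) = 13, f(2) = -62, f(-2) = 34, f(7) = 133, f(-7) = -161, f(14) = 2338, f(-14) = -2366; none is 0, so f has no rational root and is therefore irreducible over Q (a cubic with no linear factor over a field is irreducible). For an irreducible cubic, the Galois group is A_3 or S_3 according as the discriminant disc(f) = -4a^3 - 27b^2 = -4·(-28)^3 - 27·(-14)^2 = 82516 is or is not a square in Q. Here disc(f) = 82516 is not a perfect square in Q, so the Galois group of f over Q is not contained in A_3 and must be all of S_3. The splitting field has degree |S_3| = 6 over Q, so [K : Q] = 6.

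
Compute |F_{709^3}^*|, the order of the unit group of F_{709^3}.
|F_{709^3}^*| = 356400828

F_{709^3} has 709^3 = 356400829 elements; its multiplicative group consists of all nonzero elements, so |F_{709^3}^*| = 356400829 - 1 = 356400828. (It is cyclic since any finite subgroup of the multiplicative group of a field is cyclic.)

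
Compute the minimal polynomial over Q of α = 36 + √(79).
m_α(x) = x^2 - 72x + 1217

From α - 36 = √(79), squaring gives (α - 36)^2 = 79, i.e. α^2 - 72α + 1296 = 79, so α^2 - 72α + 1217 = 0. The discriminant of x^2 - 72x + 1217 is (-72)^2 - 4·(1217) = 5184 - 4868 = 316, and 4·(79) is not a perfect square in Q since 79 is squarefree and ≠ 1. Hence x^2 - 72x + 1217 is irreducible over Q and is the minimal polynomial of α.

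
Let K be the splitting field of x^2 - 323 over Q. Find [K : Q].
[K : Q] = 2

f(x) = x^2 - 323 factors as (x - √323)(x + √323). The splitting field is K = Q(√323). Since 323 is squarefree and > 1, it is not a perfect square, so x^2 - 323 is irreducible over Q and [Q(√323) : Q] = 2. Hence [K : Q] = 2.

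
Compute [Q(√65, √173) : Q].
[Q(√65, √173) : Q] = 4

[Q(√65):Q] = 2 (min poly x^2 - 65, irreducible since 65 is squarefree > 1). For the top step, suppose √173 ∈ Q(√65), say √173 = c + d√65 with c, d ∈ Q. Squaring: 173 = c^2 + 65d^2 + 2cd√65. Since √65 ∉ Q this forces 2cd = 0. If d = 0 then √173 = c ∈ Q, contradicting 173 squarefree > 1. If c = 0 then 173 = 65d^2, so 65·173 = (65d)^2 is a perfect square in Q — but 65·173 = 11245 is not a perfect square (since 65 and 173 are distinct squarefree integers). Contradiction. Hence √173 ∉ Q(√65), so x^2 - 173 stays irreducible over Q(√65) and [Q(√65, √173) : Q(√65)] = 2. By the tower law, [Q(√65, √173) : Q] = 2 · 2 = 4.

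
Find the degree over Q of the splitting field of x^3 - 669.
[K : Q] = 6

The roots of x^3 - 669 are ∛669, ω∛669, ω^2∛669 where ω = e^(2πi/3) is a primitive cube root of unity, so K = Q(∛669, ω). Now [Q(∛669):Q] = 3 (since 669 is not a perfect cube, x^3 - 669 is irreducible) and [Q(ω):Q] = 2. Both 2 and 3 divide [K:Q], and [K:Q] ≤ 3·2 = 6, so [K:Q] = 6. (Equivalently: Q(∛669) ⊂ R but ω ∉ R, so [K : Q(∛669)] = 2.)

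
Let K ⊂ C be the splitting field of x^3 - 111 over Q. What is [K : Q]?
[K : Q] = 6

The roots of x^3 - 111 are ∛111, ω∛111, ω^2∛111 where ω = e^(2πi/3) is a primitive cube root of unity, so K = Q(∛111, ω). Now [Q(∛111):Q] = 3 (since 111 is not a perfect cube, x^3 - 111 is irreducible) and [Q(ω):Q] = 2. Both 2 and 3 divide [K:Q], and [K:Q] ≤ 3·2 = 6, so [K:Q] = 6. (Equivalently: Q(∛111) ⊂ R but ω ∉ R, so [K : Q(∛111)] = 2.)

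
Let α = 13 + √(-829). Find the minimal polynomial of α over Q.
m_α(x) = x^2 - 26x + 998

From α - 13 = √(-829), squaring gives (α - 13)^2 = -829, i.e. α^2 - 26α + 169 = -829, so α^2 - 26α + 998 = 0. The discriminant of x^2 - 26x + 998 is (-26)^2 - 4·(998) = 676 - 3992 = -3316, and 4·(-829) is not a perfect square in Q since -829 is squarefree and ≠ 1. Hence x^2 - 26x + 998 is irreducible over Q and is the minimal polynomial of α.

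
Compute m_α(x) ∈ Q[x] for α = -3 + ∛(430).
m_α(x) = x^3 + 9x^2 + 27x - 403

Set β = α + 3 = ∛(430), so β^3 = 430. Then (α + 3)^3 - 430 = 0, i.e. α is a root of g(x) = (x + 3)^3 - 430 = x^3 + 9x^2 + 27x - 403. Since g(x) = h(x + 3) where h(x) = x^3 - 430, and h is irreducible over Q (because 430 is not a perfect cube, so h has no rational root, and a monic cubic with no rational root is irreducible), g is also irreducible (irreducibility is preserved under the substitution x → x + 3). Hence m_α(x) = x^3 + 9x^2 + 27x - 403.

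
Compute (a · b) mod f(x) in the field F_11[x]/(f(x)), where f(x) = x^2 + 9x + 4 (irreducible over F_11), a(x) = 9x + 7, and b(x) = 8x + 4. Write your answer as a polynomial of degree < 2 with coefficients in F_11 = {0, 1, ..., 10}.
a · b ≡ 5x + 4 (mod f(x))

Multiply in F_11[x]: a(x)·b(x) = (9x + 7)·(8x + 4) = 6x^2 + 4x + 6. This has degree ≥ 2, so divide by f(x) over F_11: 6x^2 + 4x + 6 = (6)·(x^2 + 9x + 4) + (5x + 4). Hence a·b ≡ 5x + 4 (mod f). (F_11[x]/(f) is a field with 11^2 = 121 elements since f is irreducible of degree 2.)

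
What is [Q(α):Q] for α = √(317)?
[Q(α):Q] = 2

[Q(α):Q] equals the degree of the minimal polynomial of α. Here α^2 = 317 and x^2 - 317 is irreducible (d = 317 is squarefree, ≠ 1, hence not a square), so deg(m_α) = 2. Thus [Q(α):Q] = 2.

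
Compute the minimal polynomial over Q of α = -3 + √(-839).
m_α(x) = x^2 + 6x + 848

From α + 3 = √(-839), squaring gives (α + 3)^2 = -839, i.e. α^2 + 6α + 9 = -839, so α^2 + 6α + 848 = 0. The discriminant of x^2 + 6x + 848 is (6)^2 - 4·(848) = 36 - 3392 = -3356, and 4·(-839) is not a perfect square in Q since -839 is squarefree and ≠ 1. Hence x^2 + 6x + 848 is irreducible over Q and is the minimal polynomial of α.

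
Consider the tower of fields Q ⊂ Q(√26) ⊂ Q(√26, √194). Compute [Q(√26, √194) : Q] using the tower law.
[Q(√26, √194) : Q] = 4

[Q(√26):Q] = 2 (min poly x^2 - 26, irreducible since 26 is squarefree > 1). For the top step, suppose √194 ∈ Q(√26), say √194 = c + d√26 with c, d ∈ Q. Squaring: 194 = c^2 + 26d^2 + 2cd√26. Since √26 ∉ Q this forces 2cd = 0. If d = 0 then √194 = c ∈ Q, contradicting 194 squarefree > 1. If c = 0 then 194 = 26d^2, so 26·194 = (26d)^2 is a perfect square in Q — but 26·194 = 5044 is not a perfect square (since 26 and 194 are distinct squarefree integers). Contradiction. Hence √194 ∉ Q(√26), so x^2 - 194 stays irreducible over Q(√26) and [Q(√26, √194) : Q(√26)] = 2. By the tower law, [Q(√26, √194) : Q] = 2 · 2 = 4.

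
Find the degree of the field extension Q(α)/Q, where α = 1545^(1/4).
[Q(α):Q] = 4

α is a root of x^4 - 1545. By Eisenstein's criterion at the prime p = 3 (which divides the constant term 1545 but p^2 = 9 does not, since 1545 is squarefree), x^4 - 1545 is irreducible over Q. Hence [Q(α):Q] = 4.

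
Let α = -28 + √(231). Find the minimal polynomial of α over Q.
m_α(x) = x^2 + 56x + 553

From α + 28 = √(231), squaring gives (α + 28)^2 = 231, i.e. α^2 + 56α + 784 = 231, so α^2 + 56α + 553 = 0. The discriminant of x^2 + 56x + 553 is (56)^2 - 4·(553) = 3136 - 2212 = 924, and 4·(231) is not a perfect square in Q since 231 is squarefree and ≠ 1. Hence x^2 + 56x + 553 is irreducible over Q and is the minimal polynomial of α.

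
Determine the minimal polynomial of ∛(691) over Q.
m_α(x) = x^3 - 691

α satisfies α^3 = 691, so x^3 - 691 annihilates α. By the rational root test, a rational root p/q (in lowest terms) of x^3 - 691 would satisfy p^3 = 691 q^3, forcing q = 1 and p^3 = 691; but 691 is not a perfect cube, contradiction. A monic cubic over Q with no rational root is irreducible (any nontrivial factorization would include a linear factor). Hence x^3 - 691 is the minimal polynomial of α, and in particular [Q(α):Q] = 3.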